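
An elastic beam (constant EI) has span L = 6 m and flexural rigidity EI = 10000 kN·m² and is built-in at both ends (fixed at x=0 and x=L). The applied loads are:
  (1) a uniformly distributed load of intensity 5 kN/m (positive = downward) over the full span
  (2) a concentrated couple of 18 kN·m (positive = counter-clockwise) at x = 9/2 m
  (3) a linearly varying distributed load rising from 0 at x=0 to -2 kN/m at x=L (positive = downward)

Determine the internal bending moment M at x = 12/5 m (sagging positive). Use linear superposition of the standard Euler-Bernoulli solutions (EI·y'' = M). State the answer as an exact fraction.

Load 1 — uniform load w=5 kN/m over full span:
  M_1 = wLx/2 - wL²/12 - wx²/2 = 5·6·(12/5)/2 - 5·6²/12 - 5·(12/5)²/2 = 33/5 kN·m
Load 2 — applied couple M₀=18 kN·m at a=9/2 m (b=L-a=3/2):
  M_2 = R_Ax - M_A  [x≤a] with R_A=27/8, M_A=45/8 = (27/8)·(12/5) - (45/8) = 99/40 kN·m
Load 3 — triangular load w₀=-2 kN/m (0→w₀ over full span):
  M_3 = 3w₀Lx/20 - w₀L²/30 - w₀x³/(6L) = 3·(-2)·6·(12/5)/20 - (-2)·6²/30 - (-2)·(12/5)³/(6·6) = -144/125 kN·m
Superposition: M = Σ M_i = 7923/1000 kN·m ≈ 7.923000 kN·m

M(12/5) = 7923/1000 kN·m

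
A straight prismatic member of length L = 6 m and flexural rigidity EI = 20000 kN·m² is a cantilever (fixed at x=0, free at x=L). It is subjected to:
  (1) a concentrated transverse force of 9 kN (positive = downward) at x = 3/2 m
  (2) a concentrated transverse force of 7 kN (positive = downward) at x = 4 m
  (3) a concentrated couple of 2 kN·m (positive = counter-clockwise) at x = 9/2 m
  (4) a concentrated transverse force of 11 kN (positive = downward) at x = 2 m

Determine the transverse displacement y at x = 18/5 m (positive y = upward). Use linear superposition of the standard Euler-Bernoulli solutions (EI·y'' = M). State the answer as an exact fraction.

y(18/5) = -1259813/120000000 m

Load 1 — point force P=9 kN at a=3/2 m (b=L-a=9/2):
  y_1 = -Pa²(3x-a)/(6EI)  [x>a] = -9·(3/2)²·(3·(18/5)-(3/2))/(6·20000) = -2511/1600000 m
Load 2 — point force P=7 kN at a=4 m (b=L-a=2):
  y_2 = -Px²(3a-x)/(6EI)  [x≤a] = -7·(18/5)²·(3·4-(18/5))/(6·20000) = -3969/625000 m
Load 3 — applied couple M₀=2 kN·m at a=9/2 m (b=L-a=3/2):
  y_3 = M₀x²/(2EI)  [x≤a] = 2·(18/5)²/(2·20000) = 81/125000 m
Load 4 — point force P=11 kN at a=2 m (b=L-a=4):
  y_4 = -Pa²(3x-a)/(6EI)  [x>a] = -11·2²·(3·(18/5)-2)/(6·20000) = -121/37500 m
Superposition: y = Σ y_i = -1259813/120000000 m ≈ -0.010498 m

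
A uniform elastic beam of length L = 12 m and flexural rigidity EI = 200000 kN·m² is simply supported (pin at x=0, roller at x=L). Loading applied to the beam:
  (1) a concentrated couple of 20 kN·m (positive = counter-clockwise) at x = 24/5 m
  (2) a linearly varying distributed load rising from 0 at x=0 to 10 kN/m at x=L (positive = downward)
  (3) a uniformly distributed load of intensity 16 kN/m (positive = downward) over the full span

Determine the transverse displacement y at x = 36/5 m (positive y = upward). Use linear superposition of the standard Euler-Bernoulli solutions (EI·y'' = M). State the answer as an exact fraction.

y(36/5) = -261441/9765625 m

Load 1 — applied couple M₀=20 kN·m at a=24/5 m (b=L-a=36/5):
  y_1 = (M₀x³/(6L)-M₀(x-a)²/2+C₁x)/EI  [x>a] with C₁=M₀(3b²-L²)/(6L)=16/5 = (20·(36/5)³/(6·12)-20·((36/5)-(24/5))²/2+(16/5)·(36/5))/200000 = 27/78125 m
Load 2 — triangular load w₀=10 kN/m (0→w₀ over full span):
  y_2 = -w₀x(7L⁴-10L²x²+3x⁴)/(360LEI) = -10·(36/5)·(7·12⁴-10·12²·(36/5)²+3·(36/5)⁴)/(360·12·200000) = -63936/9765625 m
Load 3 — uniform load w=16 kN/m over full span:
  y_3 = -wx(L³-2Lx²+x³)/(24EI) = -16·(36/5)·(12³-2·12·(36/5)²+(36/5)³)/(24·200000) = -40176/1953125 m
Superposition: y = Σ y_i = -261441/9765625 m ≈ -0.026772 m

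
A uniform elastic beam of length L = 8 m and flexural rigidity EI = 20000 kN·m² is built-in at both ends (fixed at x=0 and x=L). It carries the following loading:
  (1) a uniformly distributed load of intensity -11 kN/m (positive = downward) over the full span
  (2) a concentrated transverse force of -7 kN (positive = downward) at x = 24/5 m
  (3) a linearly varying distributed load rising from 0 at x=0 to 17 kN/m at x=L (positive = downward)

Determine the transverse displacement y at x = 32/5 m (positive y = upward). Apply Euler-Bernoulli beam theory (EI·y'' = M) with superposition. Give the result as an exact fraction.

y(32/5) = 20056/29296875 m

Load 1 — uniform load w=-11 kN/m over full span:
  y_1 = -wx²(L-x)²/(24EI) = -(-11)·(32/5)²·(8-(32/5))²/(24·20000) = 2816/1171875 m
Load 2 — point force P=-7 kN at a=24/5 m (b=L-a=16/5):
  y_2 = -Pa²(L-x)²(3bL-(3b+a)(L-x))/(6L³EI)  [x>a] = -(-7)·(24/5)²·(8-(32/5))²·(3·(16/5)·8-(3·(16/5)+(24/5))·(8-(32/5)))/(6·8³·20000) = 3528/9765625 m
Load 3 — triangular load w₀=17 kN/m (0→w₀ over full span):
  y_3 = -w₀x²(L-x)²(x+2L)/(120LEI) = -17·(32/5)²·(8-(32/5))²·((32/5)+2·8)/(120·8·20000) = -60928/29296875 m
Superposition: y = Σ y_i = 20056/29296875 m ≈ 0.000685 m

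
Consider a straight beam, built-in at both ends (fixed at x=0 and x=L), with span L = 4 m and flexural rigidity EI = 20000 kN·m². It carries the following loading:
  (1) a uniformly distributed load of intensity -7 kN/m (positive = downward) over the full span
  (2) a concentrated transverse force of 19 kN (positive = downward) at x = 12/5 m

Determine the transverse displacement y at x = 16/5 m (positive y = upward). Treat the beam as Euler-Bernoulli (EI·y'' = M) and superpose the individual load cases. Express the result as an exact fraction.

y(16/5) = -791/29296875 m

Load 1 — uniform load w=-7 kN/m over full span:
  y_1 = -wx²(L-x)²/(24EI) = -(-7)·(16/5)²·(4-(16/5))²/(24·20000) = 112/1171875 m
Load 2 — point force P=19 kN at a=12/5 m (b=L-a=8/5):
  y_2 = -Pa²(L-x)²(3bL-(3b+a)(L-x))/(6L³EI)  [x>a] = -19·(12/5)²·(4-(16/5))²·(3·(8/5)·4-(3·(8/5)+(12/5))·(4-(16/5)))/(6·4³·20000) = -1197/9765625 m
Superposition: y = Σ y_i = -791/29296875 m ≈ -0.000027 m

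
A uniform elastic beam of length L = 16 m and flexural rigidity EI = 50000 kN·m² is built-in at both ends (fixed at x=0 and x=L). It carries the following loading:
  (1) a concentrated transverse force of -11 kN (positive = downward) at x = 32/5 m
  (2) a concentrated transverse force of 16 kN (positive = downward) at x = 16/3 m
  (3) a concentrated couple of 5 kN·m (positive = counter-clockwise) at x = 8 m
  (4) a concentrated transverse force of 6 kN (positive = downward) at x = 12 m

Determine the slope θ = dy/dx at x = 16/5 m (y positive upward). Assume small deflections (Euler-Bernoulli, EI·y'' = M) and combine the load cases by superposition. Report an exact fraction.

θ(16/5) = -287677/527343750 rad

Load 1 — point force P=-11 kN at a=32/5 m (b=L-a=48/5):
  θ_1 = -Pb²x(2aL-(3a+b)x)/(2L³EI)  [x≤a] = -(-11)·(48/5)²·(16/5)·(2·(32/5)·16-(3·(32/5)+(48/5))·(16/5))/(2·16³·50000) = 8712/9765625 rad
Load 2 — point force P=16 kN at a=16/3 m (b=L-a=32/3):
  θ_2 = -Pb²x(2aL-(3a+b)x)/(2L³EI)  [x≤a] = -16·(32/3)²·(16/5)·(2·(16/3)·16-(3·(16/3)+(32/3))·(16/5))/(2·16³·50000) = -512/421875 rad
Load 3 — applied couple M₀=5 kN·m at a=8 m (b=L-a=8):
  θ_3 = (R_Ax²/2 - M_Ax)/EI  [x≤a] with R_A=15/32, M_A=5/4 = ((15/32)·(16/5)²/2 - (5/4)·(16/5))/50000 = -1/31250 rad
Load 4 — point force P=6 kN at a=12 m (b=L-a=4):
  θ_4 = -Pb²x(2aL-(3a+b)x)/(2L³EI)  [x≤a] = -6·4²·(16/5)·(2·12·16-(3·12+4)·(16/5))/(2·16³·50000) = -3/15625 rad
Superposition: θ = Σ θ_i = -287677/527343750 rad ≈ -0.000546 rad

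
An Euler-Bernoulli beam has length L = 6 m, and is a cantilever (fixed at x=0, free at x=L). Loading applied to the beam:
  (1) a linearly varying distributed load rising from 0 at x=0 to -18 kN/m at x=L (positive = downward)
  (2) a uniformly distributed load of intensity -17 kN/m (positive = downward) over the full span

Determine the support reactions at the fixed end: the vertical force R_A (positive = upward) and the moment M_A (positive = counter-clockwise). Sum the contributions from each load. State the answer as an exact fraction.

Load 1 — triangular load w₀=-18 kN/m (0→w₀ over full span):
  R_A = w₀L/2 = (-18)·6/2 = -54 kN
  M_A = w₀L²/3 = (-18)·6²/3 = -216 kN·m
Load 2 — uniform load w=-17 kN/m over full span:
  R_A = wL = (-17)·6 = -102 kN
  M_A = wL²/2 = (-17)·6²/2 = -306 kN·m
Superposition: R_A = -156 kN, M_A = -522 kN·m

R_A = -156 kN, M_A = -522 kN·m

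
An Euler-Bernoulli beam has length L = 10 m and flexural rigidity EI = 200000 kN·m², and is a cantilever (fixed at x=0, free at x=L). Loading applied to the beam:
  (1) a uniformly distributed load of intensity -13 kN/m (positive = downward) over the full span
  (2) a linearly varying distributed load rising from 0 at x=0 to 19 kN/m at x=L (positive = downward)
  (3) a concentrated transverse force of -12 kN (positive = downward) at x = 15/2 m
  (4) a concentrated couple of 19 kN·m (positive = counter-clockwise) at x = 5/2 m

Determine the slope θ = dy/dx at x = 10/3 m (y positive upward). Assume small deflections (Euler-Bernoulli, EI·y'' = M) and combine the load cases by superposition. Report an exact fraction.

θ(10/3) = 20647/19440000 rad

Load 1 — uniform load w=-13 kN/m over full span:
  θ_1 = -wx(x²-3Lx+3L²)/(6EI) = -(-13)·(10/3)·((10/3)²-3·10·(10/3)+3·10²)/(6·200000) = 247/32400 rad
Load 2 — triangular load w₀=19 kN/m (0→w₀ over full span):
  θ_2 = (w₀Lx²/4-w₀L²x/3-w₀x⁴/(24L))/EI = (19·10·(10/3)²/4-19·10²·(10/3)/3-19·(10/3)⁴/(24·10))/200000 = -3097/388800 rad
Load 3 — point force P=-12 kN at a=15/2 m (b=L-a=5/2):
  θ_3 = -Px(2a-x)/(2EI)  [x≤a] = -(-12)·(10/3)·(2·(15/2)-(10/3))/(2·200000) = 7/6000 rad
Load 4 — applied couple M₀=19 kN·m at a=5/2 m (b=L-a=15/2):
  θ_4 = M₀a/EI  [x>a] = 19·(5/2)/200000 = 19/80000 rad
Superposition: θ = Σ θ_i = 20647/19440000 rad ≈ 0.001062 rad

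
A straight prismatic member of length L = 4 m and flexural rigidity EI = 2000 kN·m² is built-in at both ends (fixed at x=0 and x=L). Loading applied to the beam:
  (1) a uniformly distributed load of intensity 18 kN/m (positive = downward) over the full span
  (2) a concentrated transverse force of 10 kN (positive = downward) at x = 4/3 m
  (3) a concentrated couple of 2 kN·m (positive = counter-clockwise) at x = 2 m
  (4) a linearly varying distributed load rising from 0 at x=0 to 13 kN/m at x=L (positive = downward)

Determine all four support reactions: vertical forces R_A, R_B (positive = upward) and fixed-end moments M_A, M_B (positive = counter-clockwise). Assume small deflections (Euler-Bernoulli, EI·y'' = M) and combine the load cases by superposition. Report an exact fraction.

R_A = 28057/540 kN, M_A = 10087/270 kN·m, R_B = 30263/540 kN, M_B = -9953/270 kN·m

Load 1 — uniform load w=18 kN/m over full span:
  R_A = wL/2 = 18·4/2 = 36 kN
  M_A = wL²/12 = 18·4²/12 = 24 kN·m
  R_B = wL/2 = 18·4/2 = 36 kN
  M_B = -wL²/12 = -18·4²/12 = -24 kN·m
Load 2 — point force P=10 kN at a=4/3 m (b=L-a=8/3):
  R_A = Pb²(3a+b)/L³ = 10·(8/3)²·(3·(4/3)+(8/3))/4³ = 200/27 kN
  M_A = Pab²/L² = 10·(4/3)·(8/3)²/4² = 160/27 kN·m
  R_B = Pa²(a+3b)/L³ = 10·(4/3)²·((4/3)+3·(8/3))/4³ = 70/27 kN
  M_B = -Pa²b/L² = -10·(4/3)²·(8/3)/4² = -80/27 kN·m
Load 3 — applied couple M₀=2 kN·m at a=2 m (b=L-a=2):
  R_A = 6M₀ab/L³ = 6·2·2·2/4³ = 3/4 kN
  M_A = M₀b(2a-b)/L² = 2·2·(2·2-2)/4² = 1/2 kN·m
  R_B = -6M₀ab/L³ = -6·2·2·2/4³ = -3/4 kN
  M_B = M₀a(2b-a)/L² = 2·2·(2·2-2)/4² = 1/2 kN·m
Load 4 — triangular load w₀=13 kN/m (0→w₀ over full span):
  R_A = 3w₀L/20 = 3·13·4/20 = 39/5 kN
  M_A = w₀L²/30 = 13·4²/30 = 104/15 kN·m
  R_B = 7w₀L/20 = 7·13·4/20 = 91/5 kN
  M_B = -w₀L²/20 = -13·4²/20 = -52/5 kN·m
Superposition: R_A = 28057/540 kN, M_A = 10087/270 kN·m, R_B = 30263/540 kN, M_B = -9953/270 kN·m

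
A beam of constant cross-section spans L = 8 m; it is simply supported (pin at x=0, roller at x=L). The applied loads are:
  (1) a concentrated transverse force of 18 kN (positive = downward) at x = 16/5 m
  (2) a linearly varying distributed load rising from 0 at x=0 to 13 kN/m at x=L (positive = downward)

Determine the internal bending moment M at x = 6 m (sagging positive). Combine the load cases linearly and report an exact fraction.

M(6) = 599/10 kN·m

Load 1 — point force P=18 kN at a=16/5 m (b=L-a=24/5):
  M_1 = Pa(L-x)/L  [x>a] = 18·(16/5)·(8-6)/8 = 72/5 kN·m
Load 2 — triangular load w₀=13 kN/m (0→w₀ over full span):
  M_2 = w₀Lx/6 - w₀x³/(6L) = 13·8·6/6 - 13·6³/(6·8) = 91/2 kN·m
Superposition: M = Σ M_i = 599/10 kN·m ≈ 59.900000 kN·m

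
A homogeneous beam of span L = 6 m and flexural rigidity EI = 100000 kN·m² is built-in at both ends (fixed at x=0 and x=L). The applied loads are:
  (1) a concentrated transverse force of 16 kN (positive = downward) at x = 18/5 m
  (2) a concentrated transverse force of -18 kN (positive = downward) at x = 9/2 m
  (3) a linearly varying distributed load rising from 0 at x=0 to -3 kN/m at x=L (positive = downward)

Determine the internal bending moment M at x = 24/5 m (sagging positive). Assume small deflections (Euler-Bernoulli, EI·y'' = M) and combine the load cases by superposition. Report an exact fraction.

M(24/5) = -45639/10000 kN·m

Load 1 — point force P=16 kN at a=18/5 m (b=L-a=12/5):
  M_1 = Pa²(a+3b)(L-x)/L³ - Pa²b/L²  [x>a] = 16·(18/5)²·((18/5)+3·(12/5))·(6-(24/5))/6³ - 16·(18/5)²·(12/5)/6² = -864/625 kN·m
Load 2 — point force P=-18 kN at a=9/2 m (b=L-a=3/2):
  M_2 = Pa²(a+3b)(L-x)/L³ - Pa²b/L²  [x>a] = (-18)·(9/2)²·((9/2)+3·(3/2))·(6-(24/5))/6³ - (-18)·(9/2)²·(3/2)/6² = -243/80 kN·m
Load 3 — triangular load w₀=-3 kN/m (0→w₀ over full span):
  M_3 = 3w₀Lx/20 - w₀L²/30 - w₀x³/(6L) = 3·(-3)·6·(24/5)/20 - (-3)·6²/30 - (-3)·(24/5)³/(6·6) = -18/125 kN·m
Superposition: M = Σ M_i = -45639/10000 kN·m ≈ -4.563900 kN·m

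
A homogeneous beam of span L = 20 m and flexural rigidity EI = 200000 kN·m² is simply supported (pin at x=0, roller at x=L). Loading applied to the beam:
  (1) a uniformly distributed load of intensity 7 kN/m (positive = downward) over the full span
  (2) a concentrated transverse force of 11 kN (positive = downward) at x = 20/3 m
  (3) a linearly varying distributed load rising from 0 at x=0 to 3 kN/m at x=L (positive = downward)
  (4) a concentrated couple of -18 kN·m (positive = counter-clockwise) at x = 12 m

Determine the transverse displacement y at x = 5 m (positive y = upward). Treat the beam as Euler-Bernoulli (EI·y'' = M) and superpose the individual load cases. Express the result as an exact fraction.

Load 1 — uniform load w=7 kN/m over full span:
  y_1 = -wx(L³-2Lx²+x³)/(24EI) = -7·5·(20³-2·20·5²+5³)/(24·200000) = -133/2560 m
Load 2 — point force P=11 kN at a=20/3 m (b=L-a=40/3):
  y_2 = -Pbx(L²-b²-x²)/(6LEI)  [x≤a] = -11·(40/3)·5·(20²-(40/3)²-5²)/(6·20·200000) = -781/129600 m
Load 3 — triangular load w₀=3 kN/m (0→w₀ over full span):
  y_3 = -w₀x(7L⁴-10L²x²+3x⁴)/(360LEI) = -3·5·(7·20⁴-10·20²·5²+3·5⁴)/(360·20·200000) = -109/10240 m
Load 4 — applied couple M₀=-18 kN·m at a=12 m (b=L-a=8):
  y_4 = (M₀x³/(6L)+C₁x)/EI  [x≤a] with C₁=M₀(3b²-L²)/(6L)=156/5 = ((-18)·5³/(6·20)+(156/5)·5)/200000 = 549/800000 m
Superposition: y = Σ y_i = -35218873/518400000 m ≈ -0.067938 m

y(5) = -35218873/518400000 m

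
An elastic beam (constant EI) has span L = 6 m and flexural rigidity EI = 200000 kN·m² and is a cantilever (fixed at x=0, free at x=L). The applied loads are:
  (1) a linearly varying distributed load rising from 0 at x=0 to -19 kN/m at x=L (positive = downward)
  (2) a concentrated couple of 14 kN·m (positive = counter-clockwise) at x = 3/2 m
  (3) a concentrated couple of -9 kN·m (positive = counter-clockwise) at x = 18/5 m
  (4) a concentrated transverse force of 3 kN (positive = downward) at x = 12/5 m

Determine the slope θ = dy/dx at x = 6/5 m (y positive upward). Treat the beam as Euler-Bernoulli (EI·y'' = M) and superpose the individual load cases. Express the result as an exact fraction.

Load 1 — triangular load w₀=-19 kN/m (0→w₀ over full span):
  θ_1 = (w₀Lx²/4-w₀L²x/3-w₀x⁴/(24L))/EI = ((-19)·6·(6/5)²/4-(-19)·6²·(6/5)/3-(-19)·(6/5)⁴/(24·6))/200000 = 145521/125000000 rad
Load 2 — applied couple M₀=14 kN·m at a=3/2 m (b=L-a=9/2):
  θ_2 = M₀x/EI  [x≤a] = 14·(6/5)/200000 = 21/250000 rad
Load 3 — applied couple M₀=-9 kN·m at a=18/5 m (b=L-a=12/5):
  θ_3 = M₀x/EI  [x≤a] = (-9)·(6/5)/200000 = -27/500000 rad
Load 4 — point force P=3 kN at a=12/5 m (b=L-a=18/5):
  θ_4 = -Px(2a-x)/(2EI)  [x≤a] = -3·(6/5)·(2·(12/5)-(6/5))/(2·200000) = -81/2500000 rad
Superposition: θ = Σ θ_i = 145221/125000000 rad ≈ 0.001162 rad

θ(6/5) = 145221/125000000 rad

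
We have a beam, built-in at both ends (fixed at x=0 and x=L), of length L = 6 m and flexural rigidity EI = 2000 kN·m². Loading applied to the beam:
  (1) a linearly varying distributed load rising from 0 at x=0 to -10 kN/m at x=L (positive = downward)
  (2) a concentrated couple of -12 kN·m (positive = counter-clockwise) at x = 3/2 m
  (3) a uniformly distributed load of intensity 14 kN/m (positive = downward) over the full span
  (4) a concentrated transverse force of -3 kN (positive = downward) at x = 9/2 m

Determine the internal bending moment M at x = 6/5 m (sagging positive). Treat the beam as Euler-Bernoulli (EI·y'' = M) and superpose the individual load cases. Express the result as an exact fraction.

Load 1 — triangular load w₀=-10 kN/m (0→w₀ over full span):
  M_1 = 3w₀Lx/20 - w₀L²/30 - w₀x³/(6L) = 3·(-10)·6·(6/5)/20 - (-10)·6²/30 - (-10)·(6/5)³/(6·6) = 42/25 kN·m
Load 2 — applied couple M₀=-12 kN·m at a=3/2 m (b=L-a=9/2):
  M_2 = R_Ax - M_A  [x≤a] with R_A=-9/4, M_A=9/4 = (-9/4)·(6/5) - (9/4) = -99/20 kN·m
Load 3 — uniform load w=14 kN/m over full span:
  M_3 = wLx/2 - wL²/12 - wx²/2 = 14·6·(6/5)/2 - 14·6²/12 - 14·(6/5)²/2 = -42/25 kN·m
Load 4 — point force P=-3 kN at a=9/2 m (b=L-a=3/2):
  M_4 = Pb²(3a+b)x/L³ - Pab²/L²  [x≤a] = (-3)·(3/2)²·(3·(9/2)+(3/2))·(6/5)/6³ - (-3)·(9/2)·(3/2)²/6² = 9/32 kN·m
Superposition: M = Σ M_i = -747/160 kN·m ≈ -4.668750 kN·m

M(6/5) = -747/160 kN·m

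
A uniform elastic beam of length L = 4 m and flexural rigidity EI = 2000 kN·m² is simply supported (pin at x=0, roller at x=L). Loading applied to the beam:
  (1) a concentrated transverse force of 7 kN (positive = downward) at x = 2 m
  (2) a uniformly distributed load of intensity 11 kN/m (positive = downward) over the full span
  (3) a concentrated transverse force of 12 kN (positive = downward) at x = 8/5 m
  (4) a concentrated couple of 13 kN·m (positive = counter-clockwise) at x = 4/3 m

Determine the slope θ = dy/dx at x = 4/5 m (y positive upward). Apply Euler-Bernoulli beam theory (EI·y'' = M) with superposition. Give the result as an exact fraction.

Load 1 — point force P=7 kN at a=2 m (b=L-a=2):
  θ_1 = -Pb(L²-b²-3x²)/(6LEI)  [x≤a] = -7·2·(4²-2²-3·(4/5)²)/(6·4·2000) = -147/50000 rad
Load 2 — uniform load w=11 kN/m over full span:
  θ_2 = -w(L³-6Lx²+4x³)/(24EI) = -11·(4³-6·4·(4/5)²+4·(4/5)³)/(24·2000) = -363/31250 rad
Load 3 — point force P=12 kN at a=8/5 m (b=L-a=12/5):
  θ_3 = -Pb(L²-b²-3x²)/(6LEI)  [x≤a] = -12·(12/5)·(4²-(12/5)²-3·(4/5)²)/(6·4·2000) = -78/15625 rad
Load 4 — applied couple M₀=13 kN·m at a=4/3 m (b=L-a=8/3):
  θ_4 = (M₀x²/(2L)+C₁)/EI  [x≤a] with C₁=M₀(3b²-L²)/(6L)=26/9 = (13·(4/5)²/(2·4)+(26/9))/2000 = 221/112500 rad
Superposition: θ = Σ θ_i = -39563/2250000 rad ≈ -0.017584 rad

θ(4/5) = -39563/2250000 rad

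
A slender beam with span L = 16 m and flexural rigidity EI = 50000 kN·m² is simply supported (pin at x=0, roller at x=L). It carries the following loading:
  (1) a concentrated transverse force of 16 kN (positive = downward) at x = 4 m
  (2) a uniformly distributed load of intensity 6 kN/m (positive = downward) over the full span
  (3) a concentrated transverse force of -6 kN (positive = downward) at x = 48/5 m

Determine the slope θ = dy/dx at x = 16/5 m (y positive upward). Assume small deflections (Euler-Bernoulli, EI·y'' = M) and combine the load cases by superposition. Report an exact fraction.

Load 1 — point force P=16 kN at a=4 m (b=L-a=12):
  θ_1 = -Pb(L²-b²-3x²)/(6LEI)  [x≤a] = -16·12·(16²-12²-3·(16/5)²)/(6·16·50000) = -254/78125 rad
Load 2 — uniform load w=6 kN/m over full span:
  θ_2 = -w(L³-6Lx²+4x³)/(24EI) = -6·(16³-6·16·(16/5)²+4·(16/5)³)/(24·50000) = -6336/390625 rad
Load 3 — point force P=-6 kN at a=48/5 m (b=L-a=32/5):
  θ_3 = -Pb(L²-b²-3x²)/(6LEI)  [x≤a] = -(-6)·(32/5)·(16²-(32/5)²-3·(16/5)²)/(6·16·50000) = 576/390625 rad
Superposition: θ = Σ θ_i = -1406/78125 rad ≈ -0.017997 rad

θ(16/5) = -1406/78125 rad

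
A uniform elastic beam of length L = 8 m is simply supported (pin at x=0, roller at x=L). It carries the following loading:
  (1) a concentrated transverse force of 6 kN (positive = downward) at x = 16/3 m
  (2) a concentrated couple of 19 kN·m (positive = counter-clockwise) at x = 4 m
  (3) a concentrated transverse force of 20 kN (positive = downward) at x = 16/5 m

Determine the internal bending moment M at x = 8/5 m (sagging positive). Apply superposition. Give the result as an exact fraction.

M(8/5) = 131/5 kN·m

Load 1 — point force P=6 kN at a=16/3 m (b=L-a=8/3):
  M_1 = Pbx/L  [x≤a] = 6·(8/3)·(8/5)/8 = 16/5 kN·m
Load 2 — applied couple M₀=19 kN·m at a=4 m (b=L-a=4):
  M_2 = M₀x/L  [x≤a] = 19·(8/5)/8 = 19/5 kN·m
Load 3 — point force P=20 kN at a=16/5 m (b=L-a=24/5):
  M_3 = Pbx/L  [x≤a] = 20·(24/5)·(8/5)/8 = 96/5 kN·m
Superposition: M = Σ M_i = 131/5 kN·m ≈ 26.200000 kN·m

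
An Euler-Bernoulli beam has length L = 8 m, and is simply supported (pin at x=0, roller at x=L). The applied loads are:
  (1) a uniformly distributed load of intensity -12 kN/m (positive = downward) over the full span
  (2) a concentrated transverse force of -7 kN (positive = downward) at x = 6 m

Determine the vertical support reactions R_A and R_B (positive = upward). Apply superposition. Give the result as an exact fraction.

R_A = -199/4 kN, R_B = -213/4 kN

Load 1 — uniform load w=-12 kN/m over full span:
  R_A = wL/2 = (-12)·8/2 = -48 kN
  R_B = wL/2 = (-12)·8/2 = -48 kN
Load 2 — point force P=-7 kN at a=6 m (b=L-a=2):
  R_A = Pb/L = (-7)·2/8 = -7/4 kN
  R_B = Pa/L = (-7)·6/8 = -21/4 kN
Superposition: R_A = -199/4 kN, R_B = -213/4 kN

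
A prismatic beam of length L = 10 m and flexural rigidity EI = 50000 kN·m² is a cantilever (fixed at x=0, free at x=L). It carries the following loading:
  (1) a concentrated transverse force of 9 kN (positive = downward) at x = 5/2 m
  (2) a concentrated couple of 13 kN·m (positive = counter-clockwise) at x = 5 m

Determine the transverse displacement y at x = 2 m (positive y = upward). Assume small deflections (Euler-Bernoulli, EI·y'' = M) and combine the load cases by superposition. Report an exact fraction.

Load 1 — point force P=9 kN at a=5/2 m (b=L-a=15/2):
  y_1 = -Px²(3a-x)/(6EI)  [x≤a] = -9·2²·(3·(5/2)-2)/(6·50000) = -33/50000 m
Load 2 — applied couple M₀=13 kN·m at a=5 m (b=L-a=5):
  y_2 = M₀x²/(2EI)  [x≤a] = 13·2²/(2·50000) = 13/25000 m
Superposition: y = Σ y_i = -7/50000 m ≈ -0.000140 m

y(2) = -7/50000 m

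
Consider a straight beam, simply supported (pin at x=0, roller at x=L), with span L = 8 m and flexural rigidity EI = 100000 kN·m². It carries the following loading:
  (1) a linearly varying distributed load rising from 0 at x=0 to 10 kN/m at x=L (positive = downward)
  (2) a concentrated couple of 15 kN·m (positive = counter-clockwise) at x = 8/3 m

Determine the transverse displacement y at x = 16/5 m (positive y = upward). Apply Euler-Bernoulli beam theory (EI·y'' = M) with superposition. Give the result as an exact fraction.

y(16/5) = -64399/29296875 m

Load 1 — triangular load w₀=10 kN/m (0→w₀ over full span):
  y_1 = -w₀x(7L⁴-10L²x²+3x⁴)/(360LEI) = -10·(16/5)·(7·8⁴-10·8²·(16/5)²+3·(16/5)⁴)/(360·8·100000) = -73024/29296875 m
Load 2 — applied couple M₀=15 kN·m at a=8/3 m (b=L-a=16/3):
  y_2 = (M₀x³/(6L)-M₀(x-a)²/2+C₁x)/EI  [x>a] with C₁=M₀(3b²-L²)/(6L)=20/3 = (15·(16/5)³/(6·8)-15·((16/5)-(8/3))²/2+(20/3)·(16/5))/100000 = 23/78125 m
Superposition: y = Σ y_i = -64399/29296875 m ≈ -0.002198 m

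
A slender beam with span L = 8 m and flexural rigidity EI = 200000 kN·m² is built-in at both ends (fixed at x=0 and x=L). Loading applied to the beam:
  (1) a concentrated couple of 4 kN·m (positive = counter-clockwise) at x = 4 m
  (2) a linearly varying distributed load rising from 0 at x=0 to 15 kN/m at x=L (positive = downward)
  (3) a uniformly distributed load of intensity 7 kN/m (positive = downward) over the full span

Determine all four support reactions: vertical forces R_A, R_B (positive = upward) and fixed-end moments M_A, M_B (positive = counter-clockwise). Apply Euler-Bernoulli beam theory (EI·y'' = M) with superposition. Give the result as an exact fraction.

R_A = 187/4 kN, M_A = 211/3 kN·m, R_B = 277/4 kN, M_B = -253/3 kN·m

Load 1 — applied couple M₀=4 kN·m at a=4 m (b=L-a=4):
  R_A = 6M₀ab/L³ = 6·4·4·4/8³ = 3/4 kN
  M_A = M₀b(2a-b)/L² = 4·4·(2·4-4)/8² = 1 kN·m
  R_B = -6M₀ab/L³ = -6·4·4·4/8³ = -3/4 kN
  M_B = M₀a(2b-a)/L² = 4·4·(2·4-4)/8² = 1 kN·m
Load 2 — triangular load w₀=15 kN/m (0→w₀ over full span):
  R_A = 3w₀L/20 = 3·15·8/20 = 18 kN
  M_A = w₀L²/30 = 15·8²/30 = 32 kN·m
  R_B = 7w₀L/20 = 7·15·8/20 = 42 kN
  M_B = -w₀L²/20 = -15·8²/20 = -48 kN·m
Load 3 — uniform load w=7 kN/m over full span:
  R_A = wL/2 = 7·8/2 = 28 kN
  M_A = wL²/12 = 7·8²/12 = 112/3 kN·m
  R_B = wL/2 = 7·8/2 = 28 kN
  M_B = -wL²/12 = -7·8²/12 = -112/3 kN·m
Superposition: R_A = 187/4 kN, M_A = 211/3 kN·m, R_B = 277/4 kN, M_B = -253/3 kN·m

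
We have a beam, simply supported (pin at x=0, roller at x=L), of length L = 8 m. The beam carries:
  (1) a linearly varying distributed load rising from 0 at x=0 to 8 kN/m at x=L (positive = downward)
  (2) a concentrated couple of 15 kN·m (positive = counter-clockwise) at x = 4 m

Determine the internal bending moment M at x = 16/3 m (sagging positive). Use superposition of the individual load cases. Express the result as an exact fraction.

M(16/3) = 2155/81 kN·m

Load 1 — triangular load w₀=8 kN/m (0→w₀ over full span):
  M_1 = w₀Lx/6 - w₀x³/(6L) = 8·8·(16/3)/6 - 8·(16/3)³/(6·8) = 2560/81 kN·m
Load 2 — applied couple M₀=15 kN·m at a=4 m (b=L-a=4):
  M_2 = M₀x/L - M₀  [x>a] = 15·(16/3)/8 - 15 = -5 kN·m
Superposition: M = Σ M_i = 2155/81 kN·m ≈ 26.604938 kN·m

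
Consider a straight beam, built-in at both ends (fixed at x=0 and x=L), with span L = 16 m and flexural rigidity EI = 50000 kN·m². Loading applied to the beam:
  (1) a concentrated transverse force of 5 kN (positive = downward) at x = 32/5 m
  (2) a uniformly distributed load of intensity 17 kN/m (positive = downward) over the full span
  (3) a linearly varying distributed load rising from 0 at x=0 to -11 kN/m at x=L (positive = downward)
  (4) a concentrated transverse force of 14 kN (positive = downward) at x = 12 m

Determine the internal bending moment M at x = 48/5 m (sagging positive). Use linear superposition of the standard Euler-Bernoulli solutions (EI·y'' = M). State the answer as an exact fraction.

M(48/5) = 5773/50 kN·m

Load 1 — point force P=5 kN at a=32/5 m (b=L-a=48/5):
  M_1 = Pa²(a+3b)(L-x)/L³ - Pa²b/L²  [x>a] = 5·(32/5)²·((32/5)+3·(48/5))·(16-(48/5))/16³ - 5·(32/5)²·(48/5)/16² = 448/125 kN·m
Load 2 — uniform load w=17 kN/m over full span:
  M_2 = wLx/2 - wL²/12 - wx²/2 = 17·16·(48/5)/2 - 17·16²/12 - 17·(48/5)²/2 = 11968/75 kN·m
Load 3 — triangular load w₀=-11 kN/m (0→w₀ over full span):
  M_3 = 3w₀Lx/20 - w₀L²/30 - w₀x³/(6L) = 3·(-11)·16·(48/5)/20 - (-11)·16²/30 - (-11)·(48/5)³/(6·16) = -21824/375 kN·m
Load 4 — point force P=14 kN at a=12 m (b=L-a=4):
  M_4 = Pb²(3a+b)x/L³ - Pab²/L²  [x≤a] = 14·4²·(3·12+4)·(48/5)/16³ - 14·12·4²/16² = 21/2 kN·m
Superposition: M = Σ M_i = 5773/50 kN·m ≈ 115.460000 kN·m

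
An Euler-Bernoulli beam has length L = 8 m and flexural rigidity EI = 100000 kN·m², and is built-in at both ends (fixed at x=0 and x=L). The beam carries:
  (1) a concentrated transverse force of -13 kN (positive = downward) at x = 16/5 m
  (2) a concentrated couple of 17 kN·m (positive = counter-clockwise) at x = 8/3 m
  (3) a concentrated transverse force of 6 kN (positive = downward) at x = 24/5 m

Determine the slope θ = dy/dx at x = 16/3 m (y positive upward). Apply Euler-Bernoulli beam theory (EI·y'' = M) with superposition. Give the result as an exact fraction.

θ(16/3) = -4549/42187500 rad

Load 1 — point force P=-13 kN at a=16/5 m (b=L-a=24/5):
  θ_1 = Pa²(L-x)(2bL-(3b+a)(L-x))/(2L³EI)  [x>a] = (-13)·(16/5)²·(8-(16/3))·(2·(24/5)·8-(3·(24/5)+(16/5))·(8-(16/3)))/(2·8³·100000) = -364/3515625 rad
Load 2 — applied couple M₀=17 kN·m at a=8/3 m (b=L-a=16/3):
  θ_2 = (R_Ax²/2 - M_Ax - M₀(x-a))/EI  [x>a] with R_A=17/6, M_A=0 = ((17/6)·(16/3)²/2 - 0·(16/3) - 17·((16/3)-(8/3)))/100000 = -17/337500 rad
Load 3 — point force P=6 kN at a=24/5 m (b=L-a=16/5):
  θ_3 = Pa²(L-x)(2bL-(3b+a)(L-x))/(2L³EI)  [x>a] = 6·(24/5)²·(8-(16/3))·(2·(16/5)·8-(3·(16/5)+(24/5))·(8-(16/3)))/(2·8³·100000) = 18/390625 rad
Superposition: θ = Σ θ_i = -4549/42187500 rad ≈ -0.000108 rad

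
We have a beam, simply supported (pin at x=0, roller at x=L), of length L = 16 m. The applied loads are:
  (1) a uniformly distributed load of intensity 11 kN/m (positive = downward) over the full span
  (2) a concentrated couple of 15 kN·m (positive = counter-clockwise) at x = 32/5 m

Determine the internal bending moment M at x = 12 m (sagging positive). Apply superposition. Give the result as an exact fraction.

Load 1 — uniform load w=11 kN/m over full span:
  M_1 = wx(L-x)/2 = 11·12·(16-12)/2 = 264 kN·m
Load 2 — applied couple M₀=15 kN·m at a=32/5 m (b=L-a=48/5):
  M_2 = M₀x/L - M₀  [x>a] = 15·12/16 - 15 = -15/4 kN·m
Superposition: M = Σ M_i = 1041/4 kN·m ≈ 260.250000 kN·m

M(12) = 1041/4 kN·m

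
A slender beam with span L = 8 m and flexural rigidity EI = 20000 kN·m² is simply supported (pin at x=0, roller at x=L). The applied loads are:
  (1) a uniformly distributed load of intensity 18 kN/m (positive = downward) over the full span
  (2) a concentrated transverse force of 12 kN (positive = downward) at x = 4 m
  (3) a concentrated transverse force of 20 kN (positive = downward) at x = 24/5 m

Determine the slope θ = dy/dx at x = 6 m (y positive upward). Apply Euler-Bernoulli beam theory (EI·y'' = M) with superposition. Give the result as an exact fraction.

Load 1 — uniform load w=18 kN/m over full span:
  θ_1 = -w(L³-6Lx²+4x³)/(24EI) = -18·(8³-6·8·6²+4·6³)/(24·20000) = 33/2500 rad
Load 2 — point force P=12 kN at a=4 m (b=L-a=4):
  θ_2 = -Pa(2L²-6Lx+3x²+a²)/(6LEI)  [x>a] = -12·4·(2·8²-6·8·6+3·6²+4²)/(6·8·20000) = 9/5000 rad
Load 3 — point force P=20 kN at a=24/5 m (b=L-a=16/5):
  θ_3 = -Pa(2L²-6Lx+3x²+a²)/(6LEI)  [x>a] = -20·(24/5)·(2·8²-6·8·6+3·6²+(24/5)²)/(6·8·20000) = 181/62500 rad
Superposition: θ = Σ θ_i = 2237/125000 rad ≈ 0.017896 rad

θ(6) = 2237/125000 rad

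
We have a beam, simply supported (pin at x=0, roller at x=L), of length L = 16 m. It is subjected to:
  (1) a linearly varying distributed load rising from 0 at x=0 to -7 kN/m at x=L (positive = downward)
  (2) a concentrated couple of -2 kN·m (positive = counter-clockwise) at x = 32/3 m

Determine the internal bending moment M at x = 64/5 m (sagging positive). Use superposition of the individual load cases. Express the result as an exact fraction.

M(64/5) = -10702/125 kN·m

Load 1 — triangular load w₀=-7 kN/m (0→w₀ over full span):
  M_1 = w₀Lx/6 - w₀x³/(6L) = (-7)·16·(64/5)/6 - (-7)·(64/5)³/(6·16) = -10752/125 kN·m
Load 2 — applied couple M₀=-2 kN·m at a=32/3 m (b=L-a=16/3):
  M_2 = M₀x/L - M₀  [x>a] = (-2)·(64/5)/16 - (-2) = 2/5 kN·m
Superposition: M = Σ M_i = -10702/125 kN·m ≈ -85.616000 kN·m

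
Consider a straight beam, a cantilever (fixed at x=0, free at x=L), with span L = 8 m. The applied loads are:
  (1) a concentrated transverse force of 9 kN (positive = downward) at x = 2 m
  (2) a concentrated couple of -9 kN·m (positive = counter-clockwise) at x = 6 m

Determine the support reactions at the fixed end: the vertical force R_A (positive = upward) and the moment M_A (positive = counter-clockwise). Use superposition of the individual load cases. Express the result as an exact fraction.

Load 1 — point force P=9 kN at a=2 m (b=L-a=6):
  R_A = P = 9 kN
  M_A = Pa = 9·2 = 18 kN·m
Load 2 — applied couple M₀=-9 kN·m at a=6 m (b=L-a=2):
  R_A = 0 kN
  M_A = -M₀ = -(-9) = 9 kN·m
Superposition: R_A = 9 kN, M_A = 27 kN·m

R_A = 9 kN, M_A = 27 kN·m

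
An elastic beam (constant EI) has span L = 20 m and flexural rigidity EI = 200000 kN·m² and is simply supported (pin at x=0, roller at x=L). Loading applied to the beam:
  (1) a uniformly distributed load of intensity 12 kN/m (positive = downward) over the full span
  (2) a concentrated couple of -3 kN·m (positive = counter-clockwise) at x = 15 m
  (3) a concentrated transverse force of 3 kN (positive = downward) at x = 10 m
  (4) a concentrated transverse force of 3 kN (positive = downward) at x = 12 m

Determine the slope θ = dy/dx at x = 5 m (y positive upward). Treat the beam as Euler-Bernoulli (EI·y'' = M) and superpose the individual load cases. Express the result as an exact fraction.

Load 1 — uniform load w=12 kN/m over full span:
  θ_1 = -w(L³-6Lx²+4x³)/(24EI) = -12·(20³-6·20·5²+4·5³)/(24·200000) = -11/800 rad
Load 2 — applied couple M₀=-3 kN·m at a=15 m (b=L-a=5):
  θ_2 = (M₀x²/(2L)+C₁)/EI  [x≤a] with C₁=M₀(3b²-L²)/(6L)=65/8 = ((-3)·5²/(2·20)+(65/8))/200000 = 1/32000 rad
Load 3 — point force P=3 kN at a=10 m (b=L-a=10):
  θ_3 = -Pb(L²-b²-3x²)/(6LEI)  [x≤a] = -3·10·(20²-10²-3·5²)/(6·20·200000) = -9/32000 rad
Load 4 — point force P=3 kN at a=12 m (b=L-a=8):
  θ_4 = -Pb(L²-b²-3x²)/(6LEI)  [x≤a] = -3·8·(20²-8²-3·5²)/(6·20·200000) = -261/1000000 rad
Superposition: θ = Σ θ_i = -14261/1000000 rad ≈ -0.014261 rad

θ(5) = -14261/1000000 rad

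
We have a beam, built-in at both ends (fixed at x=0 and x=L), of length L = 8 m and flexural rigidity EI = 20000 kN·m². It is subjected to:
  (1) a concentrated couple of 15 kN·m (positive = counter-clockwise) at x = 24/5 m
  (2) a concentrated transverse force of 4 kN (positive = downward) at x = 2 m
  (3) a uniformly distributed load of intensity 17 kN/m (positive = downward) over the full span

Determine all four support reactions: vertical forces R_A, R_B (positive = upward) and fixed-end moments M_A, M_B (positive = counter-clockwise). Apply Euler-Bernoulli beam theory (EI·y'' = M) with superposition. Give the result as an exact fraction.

R_A = 2963/40 kN, M_A = 2999/30 kN·m, R_B = 2637/40 kN, M_B = -2711/30 kN·m

Load 1 — applied couple M₀=15 kN·m at a=24/5 m (b=L-a=16/5):
  R_A = 6M₀ab/L³ = 6·15·(24/5)·(16/5)/8³ = 27/10 kN
  M_A = M₀b(2a-b)/L² = 15·(16/5)·(2·(24/5)-(16/5))/8² = 24/5 kN·m
  R_B = -6M₀ab/L³ = -6·15·(24/5)·(16/5)/8³ = -27/10 kN
  M_B = M₀a(2b-a)/L² = 15·(24/5)·(2·(16/5)-(24/5))/8² = 9/5 kN·m
Load 2 — point force P=4 kN at a=2 m (b=L-a=6):
  R_A = Pb²(3a+b)/L³ = 4·6²·(3·2+6)/8³ = 27/8 kN
  M_A = Pab²/L² = 4·2·6²/8² = 9/2 kN·m
  R_B = Pa²(a+3b)/L³ = 4·2²·(2+3·6)/8³ = 5/8 kN
  M_B = -Pa²b/L² = -4·2²·6/8² = -3/2 kN·m
Load 3 — uniform load w=17 kN/m over full span:
  R_A = wL/2 = 17·8/2 = 68 kN
  M_A = wL²/12 = 17·8²/12 = 272/3 kN·m
  R_B = wL/2 = 17·8/2 = 68 kN
  M_B = -wL²/12 = -17·8²/12 = -272/3 kN·m
Superposition: R_A = 2963/40 kN, M_A = 2999/30 kN·m, R_B = 2637/40 kN, M_B = -2711/30 kN·m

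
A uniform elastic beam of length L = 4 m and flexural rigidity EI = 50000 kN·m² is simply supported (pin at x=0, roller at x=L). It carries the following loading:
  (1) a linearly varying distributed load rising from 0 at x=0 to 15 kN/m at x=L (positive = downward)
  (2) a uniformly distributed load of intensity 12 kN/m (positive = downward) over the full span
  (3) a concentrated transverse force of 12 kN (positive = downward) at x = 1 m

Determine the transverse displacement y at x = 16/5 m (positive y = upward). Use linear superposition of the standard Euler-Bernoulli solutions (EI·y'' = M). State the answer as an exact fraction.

y(16/5) = -70479/78125000 m

Load 1 — triangular load w₀=15 kN/m (0→w₀ over full span):
  y_1 = -w₀x(7L⁴-10L²x²+3x⁴)/(360LEI) = -15·(16/5)·(7·4⁴-10·4²·(16/5)²+3·(16/5)⁴)/(360·4·50000) = -3048/9765625 m
Load 2 — uniform load w=12 kN/m over full span:
  y_2 = -wx(L³-2Lx²+x³)/(24EI) = -12·(16/5)·(4³-2·4·(16/5)²+(16/5)³)/(24·50000) = -928/1953125 m
Load 3 — point force P=12 kN at a=1 m (b=L-a=3):
  y_3 = -Pa(L-x)(2Lx-a²-x²)/(6LEI)  [x>a] = -12·1·(4-(16/5))·(2·4·(16/5)-1²-(16/5)²)/(6·4·50000) = -359/3125000 m
Superposition: y = Σ y_i = -70479/78125000 m ≈ -0.000902 m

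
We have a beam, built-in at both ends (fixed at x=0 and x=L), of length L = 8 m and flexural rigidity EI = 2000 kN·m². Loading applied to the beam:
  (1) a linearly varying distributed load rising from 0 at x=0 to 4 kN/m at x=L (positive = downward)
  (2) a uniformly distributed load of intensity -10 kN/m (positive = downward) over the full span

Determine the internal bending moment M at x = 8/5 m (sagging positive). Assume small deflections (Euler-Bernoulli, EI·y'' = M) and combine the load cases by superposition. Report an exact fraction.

Load 1 — triangular load w₀=4 kN/m (0→w₀ over full span):
  M_1 = 3w₀Lx/20 - w₀L²/30 - w₀x³/(6L) = 3·4·8·(8/5)/20 - 4·8²/30 - 4·(8/5)³/(6·8) = -448/375 kN·m
Load 2 — uniform load w=-10 kN/m over full span:
  M_2 = wLx/2 - wL²/12 - wx²/2 = (-10)·8·(8/5)/2 - (-10)·8²/12 - (-10)·(8/5)²/2 = 32/15 kN·m
Superposition: M = Σ M_i = 352/375 kN·m ≈ 0.938667 kN·m

M(8/5) = 352/375 kN·m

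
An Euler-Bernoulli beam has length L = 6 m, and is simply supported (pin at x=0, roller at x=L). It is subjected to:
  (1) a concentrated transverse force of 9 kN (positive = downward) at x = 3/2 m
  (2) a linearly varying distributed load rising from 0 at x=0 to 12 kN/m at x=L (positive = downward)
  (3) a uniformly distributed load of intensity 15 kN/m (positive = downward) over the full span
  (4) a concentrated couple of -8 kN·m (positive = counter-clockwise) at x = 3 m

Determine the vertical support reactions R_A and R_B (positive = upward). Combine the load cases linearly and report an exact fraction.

R_A = 749/12 kN, R_B = 871/12 kN

Load 1 — point force P=9 kN at a=3/2 m (b=L-a=9/2):
  R_A = Pb/L = 9·(9/2)/6 = 27/4 kN
  R_B = Pa/L = 9·(3/2)/6 = 9/4 kN
Load 2 — triangular load w₀=12 kN/m (0→w₀ over full span):
  R_A = w₀L/6 = 12·6/6 = 12 kN
  R_B = w₀L/3 = 12·6/3 = 24 kN
Load 3 — uniform load w=15 kN/m over full span:
  R_A = wL/2 = 15·6/2 = 45 kN
  R_B = wL/2 = 15·6/2 = 45 kN
Load 4 — applied couple M₀=-8 kN·m at a=3 m (b=L-a=3):
  R_A = M₀/L = (-8)/6 = -4/3 kN
  R_B = -M₀/L = -(-8)/6 = 4/3 kN
Superposition: R_A = 749/12 kN, R_B = 871/12 kN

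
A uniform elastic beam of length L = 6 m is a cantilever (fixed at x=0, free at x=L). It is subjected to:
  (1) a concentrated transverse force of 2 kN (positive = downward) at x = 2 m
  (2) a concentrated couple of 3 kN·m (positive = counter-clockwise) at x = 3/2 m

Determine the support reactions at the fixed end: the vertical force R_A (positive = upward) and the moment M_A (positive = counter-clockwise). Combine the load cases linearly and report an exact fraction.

R_A = 2 kN, M_A = 1 kN·m

Load 1 — point force P=2 kN at a=2 m (b=L-a=4):
  R_A = P = 2 kN
  M_A = Pa = 2·2 = 4 kN·m
Load 2 — applied couple M₀=3 kN·m at a=3/2 m (b=L-a=9/2):
  R_A = 0 kN
  M_A = -M₀ = -3 kN·m
Superposition: R_A = 2 kN, M_A = 1 kN·m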